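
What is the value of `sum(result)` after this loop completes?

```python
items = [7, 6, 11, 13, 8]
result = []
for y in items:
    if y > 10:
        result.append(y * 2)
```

Sum of doubled values > 10
`result` takes the values: [] → [22] → [22, 26]
So `sum(result)` = 48

Answer: 48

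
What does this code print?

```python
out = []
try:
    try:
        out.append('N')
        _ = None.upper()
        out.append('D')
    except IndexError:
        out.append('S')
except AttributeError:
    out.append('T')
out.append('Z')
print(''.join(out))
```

Execution trace: 'N' (try body) → 'T' (outer except AttributeError) → 'Z' (after the try/except). Output: NTZ

Answer: NTZ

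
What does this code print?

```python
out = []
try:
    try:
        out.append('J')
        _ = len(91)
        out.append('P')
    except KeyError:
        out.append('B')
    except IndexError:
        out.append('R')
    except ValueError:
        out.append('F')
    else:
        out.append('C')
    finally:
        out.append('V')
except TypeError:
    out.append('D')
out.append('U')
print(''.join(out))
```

Execution trace: 'J' (try body) → 'V' (finally) → 'D' (outer except TypeError) → 'U' (after the try/except). Output: JVDU

Answer: JVDU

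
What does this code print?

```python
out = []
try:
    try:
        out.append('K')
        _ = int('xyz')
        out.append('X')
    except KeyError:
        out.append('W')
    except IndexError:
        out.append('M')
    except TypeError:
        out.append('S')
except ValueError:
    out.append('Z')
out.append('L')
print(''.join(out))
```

Execution trace: 'K' (try body) → 'Z' (outer except ValueError) → 'L' (after the try/except). Output: KZL

Answer: KZL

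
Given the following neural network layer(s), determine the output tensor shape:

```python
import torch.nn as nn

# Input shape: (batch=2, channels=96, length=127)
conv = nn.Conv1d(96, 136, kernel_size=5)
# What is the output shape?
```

Input: (2, 96, 127) -> Output: (2, 136, 123)

Answer: (2, 136, 123)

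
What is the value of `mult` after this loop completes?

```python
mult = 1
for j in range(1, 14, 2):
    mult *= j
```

Product of 1, 3, 5, ... up to 13
`mult` takes the values: 1 → 3 → 15 → 105 → 945 → 10395 → 135135

Answer: 135135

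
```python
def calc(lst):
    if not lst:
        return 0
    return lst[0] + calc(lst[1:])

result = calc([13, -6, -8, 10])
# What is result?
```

13 + (-6) + (-8) + 10 + 0 = 9

Answer: 9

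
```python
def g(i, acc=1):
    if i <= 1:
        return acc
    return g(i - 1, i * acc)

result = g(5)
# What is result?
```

Accumulator trace (n, acc): (5, 1) -> (4, 5) -> (3, 20) -> (2, 60) -> (1, 120) -> return 120

Answer: 120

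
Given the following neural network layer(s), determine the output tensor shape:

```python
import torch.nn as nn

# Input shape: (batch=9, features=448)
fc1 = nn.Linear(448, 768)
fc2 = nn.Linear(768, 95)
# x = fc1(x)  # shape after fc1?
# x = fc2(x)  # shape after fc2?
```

Input: (9, 448) -> after fc1: (9, 768) -> Output: (9, 95)

Answer: (9, 95)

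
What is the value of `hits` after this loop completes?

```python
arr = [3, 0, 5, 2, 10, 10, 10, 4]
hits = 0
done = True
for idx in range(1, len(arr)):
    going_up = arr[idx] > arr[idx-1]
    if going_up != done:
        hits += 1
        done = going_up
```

Count direction changes in [3, 0, 5, 2, 10, 10, 10, 4]
`hits` takes the values: 0 → 1 → 2 → 3 → 4 → 5

Answer: 5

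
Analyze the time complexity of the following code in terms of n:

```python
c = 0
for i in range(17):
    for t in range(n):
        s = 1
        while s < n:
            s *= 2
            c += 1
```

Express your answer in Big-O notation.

Each loop level contributes: 1 × n × log n. Multiplying the contributions gives O(n log n).

Answer: O(n log n)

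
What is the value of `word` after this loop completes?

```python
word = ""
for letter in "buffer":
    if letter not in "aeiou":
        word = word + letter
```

Remove vowels from 'buffer'
`word` takes the values: "" → "b" → "bf" → "bff" → "bffr"

Answer: "bffr"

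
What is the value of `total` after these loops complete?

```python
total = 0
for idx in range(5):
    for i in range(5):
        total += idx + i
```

Sum of all idx+i for idx,i in 5x5
`total` takes the values: 0 → 1 → 3 → 6 → 10 → 11 → 13 → 16 → 20 → 25 → 27 → 30 → 34 → 39 → 45 → 48 → 52 → 57 → 63 → 70 → 74 → 79 → 85 → 92 → 100

Answer: 100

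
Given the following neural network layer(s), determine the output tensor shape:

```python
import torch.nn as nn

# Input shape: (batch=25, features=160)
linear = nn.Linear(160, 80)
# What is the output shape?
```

Input: (25, 160) -> Output: (25, 80)

Answer: (25, 80)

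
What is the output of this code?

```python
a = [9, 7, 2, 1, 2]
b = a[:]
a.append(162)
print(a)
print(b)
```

Key concept: slice [:] creates copy.
Step by step:
`a = [9, 7, 2, 1, 2]` → a = [9, 7, 2, 1, 2]
`b = a[:]` → b = [9, 7, 2, 1, 2]
`a.append(162)` → a = [9, 7, 2, 1, 2, 162]
`print(a)` → prints [9, 7, 2, 1, 2, 162]
`print(b)` → prints [9, 7, 2, 1, 2]

Answer:
[9, 7, 2, 1, 2, 162]
[9, 7, 2, 1, 2]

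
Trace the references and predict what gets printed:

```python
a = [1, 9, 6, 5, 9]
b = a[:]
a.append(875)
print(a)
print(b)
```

Key concept: slice [:] creates copy.
Step by step:
`a = [1, 9, 6, 5, 9]` → a = [1, 9, 6, 5, 9]
`b = a[:]` → b = [1, 9, 6, 5, 9]
`a.append(875)` → a = [1, 9, 6, 5, 9, 875]
`print(a)` → prints [1, 9, 6, 5, 9, 875]
`print(b)` → prints [1, 9, 6, 5, 9]

Answer:
[1, 9, 6, 5, 9, 875]
[1, 9, 6, 5, 9]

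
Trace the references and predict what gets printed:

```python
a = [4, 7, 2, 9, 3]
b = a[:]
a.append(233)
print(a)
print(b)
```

Key concept: slice [:] creates copy.
Step by step:
`a = [4, 7, 2, 9, 3]` → a = [4, 7, 2, 9, 3]
`b = a[:]` → b = [4, 7, 2, 9, 3]
`a.append(233)` → a = [4, 7, 2, 9, 3, 233]
`print(a)` → prints [4, 7, 2, 9, 3, 233]
`print(b)` → prints [4, 7, 2, 9, 3]

Answer:
[4, 7, 2, 9, 3, 233]
[4, 7, 2, 9, 3]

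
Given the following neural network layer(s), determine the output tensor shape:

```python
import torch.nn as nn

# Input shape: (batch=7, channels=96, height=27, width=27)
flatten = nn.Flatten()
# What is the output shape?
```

Input: (7, 96, 27, 27) -> Output: (7, 69984)

Answer: (7, 69984)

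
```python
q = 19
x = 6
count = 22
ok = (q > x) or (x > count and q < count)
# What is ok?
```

Trace:
`q = 19` → q = 19
`x = 6` → x = 6
`count = 22` → count = 22
`ok = (q > x) or (x > count and q < count)` → ok = True
So ok = True

Answer: True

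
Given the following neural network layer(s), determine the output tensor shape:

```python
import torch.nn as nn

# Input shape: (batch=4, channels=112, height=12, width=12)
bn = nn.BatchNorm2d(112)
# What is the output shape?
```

Input: (4, 112, 12, 12) -> Output: (4, 112, 12, 12)

Answer: (4, 112, 12, 12)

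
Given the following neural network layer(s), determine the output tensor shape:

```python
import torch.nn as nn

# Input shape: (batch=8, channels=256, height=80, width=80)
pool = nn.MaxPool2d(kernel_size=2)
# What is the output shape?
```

Input: (8, 256, 80, 80) -> Output: (8, 256, 40, 40)

Answer: (8, 256, 40, 40)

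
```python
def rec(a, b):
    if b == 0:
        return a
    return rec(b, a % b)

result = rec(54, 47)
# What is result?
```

rec(54, 47) -> rec(47, 7) -> rec(7, 5) -> rec(5, 2) -> rec(2, 1) -> rec(1, 0) -> 1

Answer: 1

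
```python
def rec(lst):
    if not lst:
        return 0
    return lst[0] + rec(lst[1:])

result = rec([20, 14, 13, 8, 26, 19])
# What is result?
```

20 + 14 + 13 + 8 + 26 + 19 + 0 = 100

Answer: 100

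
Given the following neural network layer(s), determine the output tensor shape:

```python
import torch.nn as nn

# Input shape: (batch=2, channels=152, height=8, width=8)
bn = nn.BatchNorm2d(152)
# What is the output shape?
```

Input: (2, 152, 8, 8) -> Output: (2, 152, 8, 8)

Answer: (2, 152, 8, 8)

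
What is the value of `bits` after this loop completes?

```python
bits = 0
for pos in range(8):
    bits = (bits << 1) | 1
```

Build 8 consecutive 1-bits: 0b11111111
`bits` takes the values: 0 → 1 → 3 → 7 → 15 → 31 → 63 → 127 → 255

Answer: 255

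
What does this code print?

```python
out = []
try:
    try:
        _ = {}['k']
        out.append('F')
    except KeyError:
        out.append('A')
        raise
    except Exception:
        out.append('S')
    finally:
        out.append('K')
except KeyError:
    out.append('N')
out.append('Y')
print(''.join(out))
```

Execution trace: 'A' (inner except KeyError) → 'K' (inner finally) → 'N' (outer except KeyError) → 'Y' (after the try/except). Output: AKNY

Answer: AKNY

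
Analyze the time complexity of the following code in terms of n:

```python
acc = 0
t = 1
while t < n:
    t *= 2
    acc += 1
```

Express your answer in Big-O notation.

Each loop level contributes: log n. Multiplying the contributions gives O(log n).

Answer: O(log n)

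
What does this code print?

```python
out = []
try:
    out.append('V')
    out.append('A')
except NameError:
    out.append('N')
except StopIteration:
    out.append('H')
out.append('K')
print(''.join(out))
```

Execution trace: 'V' (try body) → 'A' (try body, no exception) → 'K' (after the try/except). Output: VAK

Answer: VAK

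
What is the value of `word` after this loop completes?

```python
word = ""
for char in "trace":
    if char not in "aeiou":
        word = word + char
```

Remove vowels from 'trace'
`word` takes the values: "" → "t" → "tr" → "trc"

Answer: "trc"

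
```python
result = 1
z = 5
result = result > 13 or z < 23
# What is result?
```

Trace:
`result = 1` → result = 1
`z = 5` → z = 5
`result = result > 13 or z < 23` → result = True
So result = True

Answer: True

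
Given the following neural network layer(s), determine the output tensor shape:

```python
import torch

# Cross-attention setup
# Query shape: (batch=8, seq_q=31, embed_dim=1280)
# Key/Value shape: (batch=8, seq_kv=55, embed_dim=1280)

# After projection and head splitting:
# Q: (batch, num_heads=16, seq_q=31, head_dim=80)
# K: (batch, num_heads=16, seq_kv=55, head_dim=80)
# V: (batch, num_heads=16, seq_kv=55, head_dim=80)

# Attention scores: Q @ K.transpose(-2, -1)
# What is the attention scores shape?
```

Input: (8, 31, 1280) -> Output: (8, 16, 31, 55)

Answer: (8, 16, 31, 55)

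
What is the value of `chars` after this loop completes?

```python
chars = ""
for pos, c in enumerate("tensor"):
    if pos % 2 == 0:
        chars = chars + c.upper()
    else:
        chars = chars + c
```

Uppercase even positions in 'tensor'
`chars` takes the values: "" → "T" → "Te" → "TeN" → "TeNs" → "TeNsO" → "TeNsOr"

Answer: "TeNsOr"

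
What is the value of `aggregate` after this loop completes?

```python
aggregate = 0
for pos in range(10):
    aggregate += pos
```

Sum of 0 to 9 = 45
`aggregate` takes the values: 0 → 1 → 3 → 6 → 10 → 15 → 21 → 28 → 36 → 45

Answer: 45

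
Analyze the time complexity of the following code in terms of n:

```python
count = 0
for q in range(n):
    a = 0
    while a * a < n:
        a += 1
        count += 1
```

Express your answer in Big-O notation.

Each loop level contributes: n × √n. Multiplying the contributions gives O(n√n).

Answer: O(n√n)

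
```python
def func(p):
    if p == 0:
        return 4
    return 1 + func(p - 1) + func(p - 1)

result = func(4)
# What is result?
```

func(p) = 1 + 2·func(p-1), func(0)=4. Closed form: (4+1)·2^4 - 1 = 79.

Answer: 79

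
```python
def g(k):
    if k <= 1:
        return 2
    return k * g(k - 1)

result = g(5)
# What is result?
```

g(5) = 5 * 4 * 3 * 2 * 2 = 240

Answer: 240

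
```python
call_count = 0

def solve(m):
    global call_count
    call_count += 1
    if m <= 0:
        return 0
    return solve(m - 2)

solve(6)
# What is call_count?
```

Linear recursion stepping by 2: 4 calls from m=6 down to ≤0.

Answer: 4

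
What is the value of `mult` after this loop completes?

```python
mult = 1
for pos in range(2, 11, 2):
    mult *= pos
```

Product of even numbers 2 to 10
`mult` takes the values: 1 → 2 → 8 → 48 → 384 → 3840

Answer: 3840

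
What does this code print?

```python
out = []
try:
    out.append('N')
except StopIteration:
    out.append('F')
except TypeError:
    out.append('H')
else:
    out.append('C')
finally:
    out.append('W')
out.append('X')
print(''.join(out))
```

Execution trace: 'N' (try body, no exception) → 'C' (else) → 'W' (finally) → 'X' (after the try/except). Output: NCWX

Answer: NCWX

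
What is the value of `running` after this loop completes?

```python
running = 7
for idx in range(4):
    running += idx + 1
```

Start at 7, add 1 to 4 = 17
`running` takes the values: 7 → 8 → 10 → 13 → 17

Answer: 17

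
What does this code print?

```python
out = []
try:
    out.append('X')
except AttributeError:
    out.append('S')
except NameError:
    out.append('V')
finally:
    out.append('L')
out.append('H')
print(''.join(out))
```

Execution trace: 'X' (try body, no exception) → 'L' (finally) → 'H' (after the try/except). Output: XLH

Answer: XLH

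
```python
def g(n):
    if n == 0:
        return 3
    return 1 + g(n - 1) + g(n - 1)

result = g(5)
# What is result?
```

g(n) = 1 + 2·g(n-1), g(0)=3. Closed form: (3+1)·2^5 - 1 = 127.

Answer: 127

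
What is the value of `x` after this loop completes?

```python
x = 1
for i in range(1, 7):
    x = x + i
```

Start at 1, add 1 through 6
`x` takes the values: 1 → 2 → 4 → 7 → 11 → 16 → 22

Answer: 22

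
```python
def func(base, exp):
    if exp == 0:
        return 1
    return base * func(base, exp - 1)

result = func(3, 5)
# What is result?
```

func(3, 5) = 3 * 3 * 3 * 3 * 3 = 243

Answer: 243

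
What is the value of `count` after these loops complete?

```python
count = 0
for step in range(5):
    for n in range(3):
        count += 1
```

5 * 3 = 15
`count` takes the values: 0 → 1 → 2 → 3 → 4 → 5 → 6 → 7 → 8 → 9 → 10 → 11 → 12 → 13 → 14 → 15

Answer: 15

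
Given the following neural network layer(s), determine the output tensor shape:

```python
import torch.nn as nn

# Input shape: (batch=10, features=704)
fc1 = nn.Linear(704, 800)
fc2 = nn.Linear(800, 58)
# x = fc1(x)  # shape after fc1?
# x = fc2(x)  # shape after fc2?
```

Input: (10, 704) -> after fc1: (10, 800) -> Output: (10, 58)

Answer: (10, 58)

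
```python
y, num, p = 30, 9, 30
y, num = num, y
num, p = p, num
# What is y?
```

Trace:
`y, num, p = 30, 9, 30` → y = 30; num = 9; p = 30
`y, num = num, y` → y = 9; num = 30
`num, p = p, num` → num = 30; p = 30
So y = 9

Answer: 9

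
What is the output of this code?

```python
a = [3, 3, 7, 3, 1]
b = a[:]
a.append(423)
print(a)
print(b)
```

Key concept: slice [:] creates copy.
Step by step:
`a = [3, 3, 7, 3, 1]` → a = [3, 3, 7, 3, 1]
`b = a[:]` → b = [3, 3, 7, 3, 1]
`a.append(423)` → a = [3, 3, 7, 3, 1, 423]
`print(a)` → prints [3, 3, 7, 3, 1, 423]
`print(b)` → prints [3, 3, 7, 3, 1]

Answer:
[3, 3, 7, 3, 1, 423]
[3, 3, 7, 3, 1]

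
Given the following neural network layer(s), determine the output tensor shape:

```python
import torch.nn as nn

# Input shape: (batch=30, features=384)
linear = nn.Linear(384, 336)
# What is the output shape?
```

Input: (30, 384) -> Output: (30, 336)

Answer: (30, 336)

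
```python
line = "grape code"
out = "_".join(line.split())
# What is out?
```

Trace:
`line = "grape code"` → line = 'grape code'
`out = "_".join(line.split())` → out = 'grape_code'
So out = 'grape_code'

Answer: 'grape_code'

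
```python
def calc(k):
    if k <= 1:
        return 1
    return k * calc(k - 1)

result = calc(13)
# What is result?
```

calc(13) = 13 * 12 * 11 * 10 * 9 * 8 * 7 * 6 * 5 * 4 * 3 * 2 * 1 = 6227020800

Answer: 6227020800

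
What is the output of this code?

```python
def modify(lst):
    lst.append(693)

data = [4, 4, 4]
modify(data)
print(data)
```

Key concept: function modifies passed list.
Step by step:
`data = [4, 4, 4]` → data = [4, 4, 4]
`modify(data)` → data = [4, 4, 4, 693]
`print(data)` → prints [4, 4, 4, 693]

Answer: [4, 4, 4, 693]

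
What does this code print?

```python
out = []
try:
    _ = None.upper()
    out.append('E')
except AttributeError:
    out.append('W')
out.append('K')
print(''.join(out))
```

Execution trace: 'W' (except AttributeError) → 'K' (after the try/except). Output: WK

Answer: WK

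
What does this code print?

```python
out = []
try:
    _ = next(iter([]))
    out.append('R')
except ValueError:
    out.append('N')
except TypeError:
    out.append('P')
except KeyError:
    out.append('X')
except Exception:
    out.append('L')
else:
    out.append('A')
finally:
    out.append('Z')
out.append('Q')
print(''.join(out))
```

Execution trace: 'L' (except Exception) → 'Z' (finally) → 'Q' (after the try/except). Output: LZQ

Answer: LZQ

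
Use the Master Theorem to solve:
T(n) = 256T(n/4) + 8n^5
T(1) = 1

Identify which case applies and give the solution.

a=256, b=4, f(n)=8n^5. log_4(256) = 4. Since c=5 > 4 and the regularity condition holds (256(n/4)^5 = (256/4^5)n^5 with 256/4^5 < 1), Case 3 applies: T(n) = Θ(f(n)) = O(n^5).

Answer: O(n^5) - Case 3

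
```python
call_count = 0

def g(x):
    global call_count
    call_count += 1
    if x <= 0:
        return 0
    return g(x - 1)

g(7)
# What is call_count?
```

Linear recursion stepping by 1: 8 calls from x=7 down to ≤0.

Answer: 8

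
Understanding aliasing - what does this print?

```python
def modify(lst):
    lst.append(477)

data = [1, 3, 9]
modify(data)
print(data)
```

Key concept: function modifies passed list.
Step by step:
`data = [1, 3, 9]` → data = [1, 3, 9]
`modify(data)` → data = [1, 3, 9, 477]
`print(data)` → prints [1, 3, 9, 477]

Answer: [1, 3, 9, 477]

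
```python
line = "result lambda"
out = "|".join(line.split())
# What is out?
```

Trace:
`line = "result lambda"` → line = 'result lambda'
`out = "|".join(line.split())` → out = 'result|lambda'
So out = 'result|lambda'

Answer: 'result|lambda'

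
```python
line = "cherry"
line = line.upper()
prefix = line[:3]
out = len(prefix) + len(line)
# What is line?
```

Trace:
`line = "cherry"` → line = 'cherry'
`line = line.upper()` → line = 'CHERRY'
`prefix = line[:3]` → prefix = 'CHE'
`out = len(prefix) + len(line)` → out = 9
So line = 'CHERRY'

Answer: 'CHERRY'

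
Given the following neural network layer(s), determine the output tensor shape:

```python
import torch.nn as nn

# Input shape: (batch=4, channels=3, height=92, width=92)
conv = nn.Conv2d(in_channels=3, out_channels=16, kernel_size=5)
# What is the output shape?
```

Input: (4, 3, 92, 92) -> Output: (4, 16, 88, 88)

Answer: (4, 16, 88, 88)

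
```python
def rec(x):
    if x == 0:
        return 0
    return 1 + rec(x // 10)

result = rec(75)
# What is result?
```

Count of digits of 75: 2

Answer: 2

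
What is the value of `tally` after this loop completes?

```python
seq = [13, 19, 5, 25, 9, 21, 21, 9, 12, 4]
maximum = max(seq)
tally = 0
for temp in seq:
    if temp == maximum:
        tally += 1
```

Count of max value 25 in [13, 19, 5, 25, 9, 21, 21, 9, 12, 4]
`tally` takes the values: 0 → 1

Answer: 1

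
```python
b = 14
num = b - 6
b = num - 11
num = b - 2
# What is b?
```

Trace:
`b = 14` → b = 14
`num = b - 6` → num = 8
`b = num - 11` → b = -3
`num = b - 2` → num = -5
So b = -3

Answer: -3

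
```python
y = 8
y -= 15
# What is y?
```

Trace:
`y = 8` → y = 8
`y -= 15` → y = -7
So y = -7

Answer: -7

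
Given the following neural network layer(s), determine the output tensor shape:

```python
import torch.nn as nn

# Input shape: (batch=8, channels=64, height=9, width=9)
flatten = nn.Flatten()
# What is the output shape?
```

Input: (8, 64, 9, 9) -> Output: (8, 5184)

Answer: (8, 5184)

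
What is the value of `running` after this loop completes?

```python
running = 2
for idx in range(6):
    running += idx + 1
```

Start at 2, add 1 to 6 = 23
`running` takes the values: 2 → 3 → 5 → 8 → 12 → 17 → 23

Answer: 23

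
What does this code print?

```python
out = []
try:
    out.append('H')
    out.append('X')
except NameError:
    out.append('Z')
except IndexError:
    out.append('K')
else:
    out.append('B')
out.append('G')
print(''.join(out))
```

Execution trace: 'H' (try body) → 'X' (try body, no exception) → 'B' (else) → 'G' (after the try/except). Output: HXBG

Answer: HXBG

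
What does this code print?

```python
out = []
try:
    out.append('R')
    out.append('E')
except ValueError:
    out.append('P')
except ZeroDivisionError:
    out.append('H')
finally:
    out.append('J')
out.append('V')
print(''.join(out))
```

Execution trace: 'R' (try body) → 'E' (try body, no exception) → 'J' (finally) → 'V' (after the try/except). Output: REJV

Answer: REJV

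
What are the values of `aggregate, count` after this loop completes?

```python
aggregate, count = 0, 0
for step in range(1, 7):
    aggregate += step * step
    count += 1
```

Sum of squares and count
`aggregate, count` takes the values: (0, 0) → (1, 0) → (1, 1) → (5, 1) → (5, 2) → (14, 2) → (14, 3) → (30, 3) → (30, 4) → (55, 4) → (55, 5) → (91, 5) → (91, 6)

Answer: 91, 6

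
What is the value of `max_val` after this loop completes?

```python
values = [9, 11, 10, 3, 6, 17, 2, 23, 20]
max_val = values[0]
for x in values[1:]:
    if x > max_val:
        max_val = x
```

Maximum of [9, 11, 10, 3, 6, 17, 2, 23, 20]
`max_val` takes the values: 9 → 11 → 17 → 23

Answer: 23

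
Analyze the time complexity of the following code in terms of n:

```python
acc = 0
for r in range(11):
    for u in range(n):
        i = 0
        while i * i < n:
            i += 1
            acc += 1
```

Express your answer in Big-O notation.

Each loop level contributes: 1 × n × √n. Multiplying the contributions gives O(n√n).

Answer: O(n√n)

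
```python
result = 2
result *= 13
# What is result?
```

Trace:
`result = 2` → result = 2
`result *= 13` → result = 26
So result = 26

Answer: 26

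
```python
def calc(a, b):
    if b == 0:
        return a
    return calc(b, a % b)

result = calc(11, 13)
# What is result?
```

calc(11, 13) -> calc(13, 11) -> calc(11, 2) -> calc(2, 1) -> calc(1, 0) -> 1

Answer: 1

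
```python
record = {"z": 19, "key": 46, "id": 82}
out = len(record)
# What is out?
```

Trace:
`record = {"z": 19, "key": 46, "id": 82}` → record = {'z': 19, 'key': 46, 'id': 82}
`out = len(record)` → out = 3
So out = 3

Answer: 3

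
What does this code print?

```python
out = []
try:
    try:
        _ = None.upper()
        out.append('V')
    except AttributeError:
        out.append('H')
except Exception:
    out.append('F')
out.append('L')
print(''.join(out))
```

Execution trace: 'H' (inner except AttributeError) → 'L' (after the try/except). Output: HL

Answer: HL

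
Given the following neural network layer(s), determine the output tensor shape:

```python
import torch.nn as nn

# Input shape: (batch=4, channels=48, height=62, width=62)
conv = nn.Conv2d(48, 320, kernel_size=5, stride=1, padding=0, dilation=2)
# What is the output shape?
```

Input: (4, 48, 62, 62) -> Output: (4, 320, 54, 54)

Answer: (4, 320, 54, 54)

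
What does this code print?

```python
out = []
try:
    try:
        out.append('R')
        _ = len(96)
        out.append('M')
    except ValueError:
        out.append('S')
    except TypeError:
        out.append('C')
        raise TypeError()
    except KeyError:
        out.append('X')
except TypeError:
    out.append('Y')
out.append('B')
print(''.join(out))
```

Execution trace: 'R' (try body) → 'C' (except TypeError) → 'Y' (outer except TypeError) → 'B' (after the try/except). Output: RCYB

Answer: RCYB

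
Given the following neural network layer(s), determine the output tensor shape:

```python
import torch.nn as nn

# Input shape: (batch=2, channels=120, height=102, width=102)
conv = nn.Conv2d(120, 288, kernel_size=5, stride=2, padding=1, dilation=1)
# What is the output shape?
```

Input: (2, 120, 102, 102) -> Output: (2, 288, 50, 50)

Answer: (2, 288, 50, 50)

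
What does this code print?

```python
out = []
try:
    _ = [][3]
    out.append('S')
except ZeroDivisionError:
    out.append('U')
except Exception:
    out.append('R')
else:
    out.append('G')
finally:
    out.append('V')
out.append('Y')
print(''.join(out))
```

Execution trace: 'R' (except Exception) → 'V' (finally) → 'Y' (after the try/except). Output: RVY

Answer: RVY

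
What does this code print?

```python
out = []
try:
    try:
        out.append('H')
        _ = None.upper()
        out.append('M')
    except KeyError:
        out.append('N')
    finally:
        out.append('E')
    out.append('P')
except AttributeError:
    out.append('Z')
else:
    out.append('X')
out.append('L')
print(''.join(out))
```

Execution trace: 'H' (inner try body) → 'E' (inner finally) → 'Z' (except AttributeError) → 'L' (after the try/except). Output: HEZL

Answer: HEZL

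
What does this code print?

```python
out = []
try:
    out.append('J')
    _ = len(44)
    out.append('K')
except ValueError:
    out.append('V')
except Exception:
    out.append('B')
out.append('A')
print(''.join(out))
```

Execution trace: 'J' (try body) → 'B' (except Exception) → 'A' (after the try/except). Output: JBA

Answer: JBA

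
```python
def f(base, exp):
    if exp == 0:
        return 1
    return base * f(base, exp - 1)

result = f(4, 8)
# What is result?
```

f(4, 8) = 4 * 4 * 4 * 4 * 4 * 4 * 4 * 4 = 65536

Answer: 65536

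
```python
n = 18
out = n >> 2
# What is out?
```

Trace:
`n = 18` → n = 18
`out = n >> 2` → out = 4
So out = 4

Answer: 4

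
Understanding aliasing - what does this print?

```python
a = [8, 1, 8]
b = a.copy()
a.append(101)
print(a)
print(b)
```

Key concept: list.copy() creates independent copy.
Step by step:
`a = [8, 1, 8]` → a = [8, 1, 8]
`b = a.copy()` → b = [8, 1, 8]
`a.append(101)` → a = [8, 1, 8, 101]
`print(a)` → prints [8, 1, 8, 101]
`print(b)` → prints [8, 1, 8]

Answer:
[8, 1, 8, 101]
[8, 1, 8]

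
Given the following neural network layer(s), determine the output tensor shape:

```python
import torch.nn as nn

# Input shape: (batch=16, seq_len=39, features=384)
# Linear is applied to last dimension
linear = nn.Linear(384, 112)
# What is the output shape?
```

Input: (16, 39, 384) -> Output: (16, 39, 112)

Answer: (16, 39, 112)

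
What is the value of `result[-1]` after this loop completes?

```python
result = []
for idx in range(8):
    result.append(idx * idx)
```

Last element of squares 0 to 7
`result` takes the values: [] → [0] → [0, 1] → [0, 1, 4] → [0, 1, 4, 9] → [0, 1, 4, 9, 16] → [0, 1, 4, 9, 16, 25] → [0, 1, 4, 9, 16, 25, 36] → [0, 1, 4, 9, 16, 25, 36, 49]
So `result[-1]` = 49

Answer: 49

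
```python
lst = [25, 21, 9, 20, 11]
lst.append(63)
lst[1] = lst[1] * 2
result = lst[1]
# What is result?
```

Trace:
`lst = [25, 21, 9, 20, 11]` → lst = [25, 21, 9, 20, 11]
`lst.append(63)` → lst = [25, 21, 9, 20, 11, 63]
`lst[1] = lst[1] * 2` → lst = [25, 42, 9, 20, 11, 63]
`result = lst[1]` → result = 42
So result = 42

Answer: 42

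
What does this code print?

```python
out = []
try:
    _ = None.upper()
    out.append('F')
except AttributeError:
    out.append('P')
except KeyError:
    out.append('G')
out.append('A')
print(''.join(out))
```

Execution trace: 'P' (except AttributeError) → 'A' (after the try/except). Output: PA

Answer: PA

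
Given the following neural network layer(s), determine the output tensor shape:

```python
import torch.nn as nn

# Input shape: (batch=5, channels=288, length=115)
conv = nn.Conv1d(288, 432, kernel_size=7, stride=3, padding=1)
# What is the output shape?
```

Input: (5, 288, 115) -> Output: (5, 432, 37)

Answer: (5, 432, 37)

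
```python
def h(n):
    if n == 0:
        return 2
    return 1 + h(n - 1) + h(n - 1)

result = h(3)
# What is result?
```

h(n) = 1 + 2·h(n-1), h(0)=2. Closed form: (2+1)·2^3 - 1 = 23.

Answer: 23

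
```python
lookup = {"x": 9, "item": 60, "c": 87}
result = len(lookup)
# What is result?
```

Trace:
`lookup = {"x": 9, "item": 60, "c": 87}` → lookup = {'x': 9, 'item': 60, 'c': 87}
`result = len(lookup)` → result = 3
So result = 3

Answer: 3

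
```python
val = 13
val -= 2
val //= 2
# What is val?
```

Trace:
`val = 13` → val = 13
`val -= 2` → val = 11
`val //= 2` → val = 5
So val = 5

Answer: 5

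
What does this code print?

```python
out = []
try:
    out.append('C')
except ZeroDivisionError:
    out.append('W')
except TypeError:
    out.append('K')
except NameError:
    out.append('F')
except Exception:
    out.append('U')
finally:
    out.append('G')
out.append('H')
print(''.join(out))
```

Execution trace: 'C' (try body, no exception) → 'G' (finally) → 'H' (after the try/except). Output: CGH

Answer: CGH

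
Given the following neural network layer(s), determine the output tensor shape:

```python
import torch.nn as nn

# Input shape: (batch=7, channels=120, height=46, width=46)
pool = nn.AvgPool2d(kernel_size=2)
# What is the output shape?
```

Input: (7, 120, 46, 46) -> Output: (7, 120, 23, 23)

Answer: (7, 120, 23, 23)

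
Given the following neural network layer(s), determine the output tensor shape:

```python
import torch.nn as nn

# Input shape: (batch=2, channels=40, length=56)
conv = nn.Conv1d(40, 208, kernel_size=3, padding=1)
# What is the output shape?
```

Input: (2, 40, 56) -> Output: (2, 208, 56)

Answer: (2, 208, 56)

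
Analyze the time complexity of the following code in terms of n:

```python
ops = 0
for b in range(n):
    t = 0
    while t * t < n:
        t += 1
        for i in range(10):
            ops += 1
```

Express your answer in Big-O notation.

Each loop level contributes: n × √n × 1. Multiplying the contributions gives O(n√n).

Answer: O(n√n)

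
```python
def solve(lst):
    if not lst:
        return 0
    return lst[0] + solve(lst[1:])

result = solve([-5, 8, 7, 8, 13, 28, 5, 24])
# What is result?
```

(-5) + 8 + 7 + 8 + 13 + 28 + 5 + 24 + 0 = 88

Answer: 88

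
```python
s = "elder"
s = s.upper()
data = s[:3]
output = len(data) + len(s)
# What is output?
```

Trace:
`s = "elder"` → s = 'elder'
`s = s.upper()` → s = 'ELDER'
`data = s[:3]` → data = 'ELD'
`output = len(data) + len(s)` → output = 8
So output = 8

Answer: 8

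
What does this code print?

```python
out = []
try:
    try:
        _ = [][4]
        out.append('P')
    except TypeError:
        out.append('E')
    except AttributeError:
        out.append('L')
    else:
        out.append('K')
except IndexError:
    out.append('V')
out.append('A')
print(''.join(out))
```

Execution trace: 'V' (outer except IndexError) → 'A' (after the try/except). Output: VA

Answer: VA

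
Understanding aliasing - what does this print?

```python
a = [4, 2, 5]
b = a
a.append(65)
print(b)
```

Key concept: basic list aliasing.
Step by step:
`a = [4, 2, 5]` → a = [4, 2, 5]
`b = a` → b = [4, 2, 5] (same object as a)
`a.append(65)` → a = [4, 2, 5, 65] (same object as b); b = [4, 2, 5, 65] (same object as a)
`print(b)` → prints [4, 2, 5, 65]

Answer: [4, 2, 5, 65]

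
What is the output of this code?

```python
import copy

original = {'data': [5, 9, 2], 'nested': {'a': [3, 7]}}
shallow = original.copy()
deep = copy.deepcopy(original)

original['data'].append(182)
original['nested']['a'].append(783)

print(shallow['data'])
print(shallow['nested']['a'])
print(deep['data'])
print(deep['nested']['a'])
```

Key concept: comparing shallow vs deep copy.
Step by step:
`original = {'data': [5, 9, 2], 'nested': {'a': [3, 7]}}` → original = {'data': [5, 9, 2], 'nested': {'a': [3, 7]}}
`shallow = original.copy()` → shallow = {'data': [5, 9, 2], 'nested': {'a': [3, 7]}}
`deep = copy.deepcopy(original)` → deep = {'data': [5, 9, 2], 'nested': {'a': [3, 7]}}
`original['data'].append(182)` → original = {'data': [5, 9, 2, 182], 'nested': {'a': [3, 7]}}; shallow = {'data': [5, 9, 2, 182], 'nested': {'a': [3, 7]}}
`original['nested']['a'].append(783)` → original = {'data': [5, 9, 2, 182], 'nested': {'a': [3, 7, 783]}}; shallow = {'data': [5, 9, 2, 182], 'nested': {'a': [3, 7, 783]}}
`print(shallow['data'])` → prints [5, 9, 2, 182]
`print(shallow['nested']['a'])` → prints [3, 7, 783]
`print(deep['data'])` → prints [5, 9, 2]
`print(deep['nested']['a'])` → prints [3, 7]

Answer:
[5, 9, 2, 182]
[3, 7, 783]
[5, 9, 2]
[3, 7]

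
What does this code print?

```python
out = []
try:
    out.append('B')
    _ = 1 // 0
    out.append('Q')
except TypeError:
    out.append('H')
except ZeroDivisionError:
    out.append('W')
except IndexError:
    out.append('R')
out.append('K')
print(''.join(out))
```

Execution trace: 'B' (try body) → 'W' (except ZeroDivisionError) → 'K' (after the try/except). Output: BWK

Answer: BWK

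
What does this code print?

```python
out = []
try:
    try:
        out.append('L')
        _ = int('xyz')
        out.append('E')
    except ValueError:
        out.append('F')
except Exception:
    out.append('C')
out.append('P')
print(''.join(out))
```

Execution trace: 'L' (inner try body) → 'F' (inner except ValueError) → 'P' (after the try/except). Output: LFP

Answer: LFP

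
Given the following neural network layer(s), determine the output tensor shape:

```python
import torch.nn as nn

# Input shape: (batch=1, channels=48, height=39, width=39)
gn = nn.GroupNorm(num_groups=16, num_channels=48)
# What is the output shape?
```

Input: (1, 48, 39, 39) -> Output: (1, 48, 39, 39)

Answer: (1, 48, 39, 39)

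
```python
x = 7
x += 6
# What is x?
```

Trace:
`x = 7` → x = 7
`x += 6` → x = 13
So x = 13

Answer: 13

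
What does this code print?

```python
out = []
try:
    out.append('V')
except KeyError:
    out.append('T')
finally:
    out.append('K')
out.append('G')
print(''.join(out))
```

Execution trace: 'V' (try body, no exception) → 'K' (finally) → 'G' (after the try/except). Output: VKG

Answer: VKG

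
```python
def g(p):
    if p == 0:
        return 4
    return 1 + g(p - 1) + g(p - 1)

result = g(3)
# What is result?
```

g(p) = 1 + 2·g(p-1), g(0)=4. Closed form: (4+1)·2^3 - 1 = 39.

Answer: 39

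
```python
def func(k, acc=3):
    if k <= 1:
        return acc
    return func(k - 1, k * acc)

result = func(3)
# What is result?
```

Accumulator trace (n, acc): (3, 3) -> (2, 9) -> (1, 18) -> return 18

Answer: 18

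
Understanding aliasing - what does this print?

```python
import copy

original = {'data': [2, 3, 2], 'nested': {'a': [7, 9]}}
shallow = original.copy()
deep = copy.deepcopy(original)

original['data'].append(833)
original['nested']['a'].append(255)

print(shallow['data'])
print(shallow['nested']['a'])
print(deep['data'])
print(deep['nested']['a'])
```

Key concept: comparing shallow vs deep copy.
Step by step:
`original = {'data': [2, 3, 2], 'nested': {'a': [7, 9]}}` → original = {'data': [2, 3, 2], 'nested': {'a': [7, 9]}}
`shallow = original.copy()` → shallow = {'data': [2, 3, 2], 'nested': {'a': [7, 9]}}
`deep = copy.deepcopy(original)` → deep = {'data': [2, 3, 2], 'nested': {'a': [7, 9]}}
`original['data'].append(833)` → original = {'data': [2, 3, 2, 833], 'nested': {'a': [7, 9]}}; shallow = {'data': [2, 3, 2, 833], 'nested': {'a': [7, 9]}}
`original['nested']['a'].append(255)` → original = {'data': [2, 3, 2, 833], 'nested': {'a': [7, 9, 255]}}; shallow = {'data': [2, 3, 2, 833], 'nested': {'a': [7, 9, 255]}}
`print(shallow['data'])` → prints [2, 3, 2, 833]
`print(shallow['nested']['a'])` → prints [7, 9, 255]
`print(deep['data'])` → prints [2, 3, 2]
`print(deep['nested']['a'])` → prints [7, 9]

Answer:
[2, 3, 2, 833]
[7, 9, 255]
[2, 3, 2]
[7, 9]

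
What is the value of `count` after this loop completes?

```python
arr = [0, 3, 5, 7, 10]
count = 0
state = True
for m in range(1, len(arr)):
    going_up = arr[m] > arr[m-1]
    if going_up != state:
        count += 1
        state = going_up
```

Count direction changes in [0, 3, 5, 7, 10]
`count` takes the values: 0

Answer: 0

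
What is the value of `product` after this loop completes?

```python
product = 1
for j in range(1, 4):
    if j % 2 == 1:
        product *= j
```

Product of odd numbers 1 to 3
`product` takes the values: 1 → 3

Answer: 3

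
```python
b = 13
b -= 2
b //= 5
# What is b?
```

Trace:
`b = 13` → b = 13
`b -= 2` → b = 11
`b //= 5` → b = 2
So b = 2

Answer: 2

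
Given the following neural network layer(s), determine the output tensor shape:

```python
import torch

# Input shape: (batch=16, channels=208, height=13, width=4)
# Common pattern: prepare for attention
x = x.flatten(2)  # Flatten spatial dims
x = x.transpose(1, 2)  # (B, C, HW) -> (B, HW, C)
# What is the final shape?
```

Input: (16, 208, 13, 4) -> after flatten(2): (16, 208, 52) -> Output: (16, 52, 208)

Answer: (16, 52, 208)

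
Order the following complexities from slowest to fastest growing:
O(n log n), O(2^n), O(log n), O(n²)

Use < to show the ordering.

Ordered by growth rate: O(log n) < O(n log n) < O(n²) < O(2^n)

Answer: O(log n) < O(n log n) < O(n²) < O(2^n)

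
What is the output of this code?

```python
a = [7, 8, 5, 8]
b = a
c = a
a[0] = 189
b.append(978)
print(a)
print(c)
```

Key concept: multiple aliases.
Step by step:
`a = [7, 8, 5, 8]` → a = [7, 8, 5, 8]
`b = a` → b = [7, 8, 5, 8] (same object as a)
`c = a` → c = [7, 8, 5, 8] (same object as a, b)
`a[0] = 189` → a = [189, 8, 5, 8] (same object as b, c); b = [189, 8, 5, 8] (same object as a, c); c = [189, 8, 5, 8] (same object as a, b)
`b.append(978)` → a = [189, 8, 5, 8, 978] (same object as b, c); b = [189, 8, 5, 8, 978] (same object as a, c); c = [189, 8, 5, 8, 978] (same object as a, b)
`print(a)` → prints [189, 8, 5, 8, 978]
`print(c)` → prints [189, 8, 5, 8, 978]

Answer:
[189, 8, 5, 8, 978]
[189, 8, 5, 8, 978]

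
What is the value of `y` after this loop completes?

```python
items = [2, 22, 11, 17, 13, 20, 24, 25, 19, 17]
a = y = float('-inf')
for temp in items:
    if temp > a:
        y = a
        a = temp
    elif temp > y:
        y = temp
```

Second largest (with repeats) in [2, 22, 11, 17, 13, 20, 24, 25, 19, 17]
`y` takes the values: -inf → 2 → 11 → 17 → 20 → 22 → 24

Answer: 24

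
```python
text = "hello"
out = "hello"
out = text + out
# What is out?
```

Trace:
`text = "hello"` → text = 'hello'
`out = "hello"` → out = 'hello'
`out = text + out` → out = 'hellohello'
So out = 'hellohello'

Answer: 'hellohello'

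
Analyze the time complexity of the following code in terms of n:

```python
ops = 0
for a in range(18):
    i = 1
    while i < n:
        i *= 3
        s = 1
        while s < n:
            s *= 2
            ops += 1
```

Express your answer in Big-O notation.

Each loop level contributes: 1 × log n × log n. Multiplying the contributions gives O(log² n).

Answer: O(log² n)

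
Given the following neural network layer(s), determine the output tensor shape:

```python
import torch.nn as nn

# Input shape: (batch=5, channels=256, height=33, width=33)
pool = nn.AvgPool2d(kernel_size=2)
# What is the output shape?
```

Input: (5, 256, 33, 33) -> Output: (5, 256, 16, 16)

Answer: (5, 256, 16, 16)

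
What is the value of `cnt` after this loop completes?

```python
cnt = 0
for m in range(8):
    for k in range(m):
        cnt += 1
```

Triangle number: 0+1+2+...+7
`cnt` takes the values: 0 → 1 → 2 → 3 → 4 → 5 → 6 → 7 → 8 → 9 → 10 → 11 → 12 → 13 → 14 → 15 → 16 → 17 → 18 → 19 → 20 → 21 → 22 → 23 → 24 → 25 → 26 → 27 → 28

Answer: 28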